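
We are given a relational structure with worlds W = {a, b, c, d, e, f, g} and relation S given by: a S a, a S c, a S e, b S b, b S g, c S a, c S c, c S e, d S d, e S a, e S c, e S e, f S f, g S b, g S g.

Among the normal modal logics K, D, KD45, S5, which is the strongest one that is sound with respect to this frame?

S5

Serial (axiom D): yes — every world has a successor (e.g. a S a).
Euclidean (axiom 5): yes — any two successors of a common world are S-related.
Transitive (axiom 4): yes — every two-step S-path is closed by a direct edge.
Reflexive (axiom T): yes — every world is S-related to itself.
So F validates K, D, KD45, S5. The strongest is S5.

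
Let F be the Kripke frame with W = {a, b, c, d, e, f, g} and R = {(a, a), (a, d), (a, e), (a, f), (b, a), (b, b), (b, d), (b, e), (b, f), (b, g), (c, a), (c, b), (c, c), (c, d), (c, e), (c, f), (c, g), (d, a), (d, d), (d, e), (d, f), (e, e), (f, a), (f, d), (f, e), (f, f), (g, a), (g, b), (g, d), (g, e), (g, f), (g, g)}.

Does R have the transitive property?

Transitive: yes — every two-step R-path is closed by a direct edge.

Yes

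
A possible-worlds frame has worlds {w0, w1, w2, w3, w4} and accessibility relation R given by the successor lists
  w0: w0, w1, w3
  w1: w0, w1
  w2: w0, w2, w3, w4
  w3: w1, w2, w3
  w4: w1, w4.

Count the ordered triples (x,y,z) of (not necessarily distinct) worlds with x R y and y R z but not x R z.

9

Enumerating: (w0,w3,w2), (w1,w0,w3), (w2,w0,w1), (w2,w3,w1), (w2,w4,w1), (w3,w1,w0), (w3,w2,w0), (w3,w2,w4), (w4,w1,w0).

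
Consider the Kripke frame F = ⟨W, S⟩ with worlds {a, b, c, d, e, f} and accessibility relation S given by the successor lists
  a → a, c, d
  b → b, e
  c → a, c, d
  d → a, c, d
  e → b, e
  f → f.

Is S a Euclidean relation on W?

Euclidean: yes — any two successors of a common world are S-related.

Yes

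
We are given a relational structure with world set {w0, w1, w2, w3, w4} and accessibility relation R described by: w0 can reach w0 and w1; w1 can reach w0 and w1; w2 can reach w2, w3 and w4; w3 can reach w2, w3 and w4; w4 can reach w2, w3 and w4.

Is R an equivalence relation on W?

Reflexive: yes — every world is R-related to itself.
Symmetric: yes — every pair in R has its reverse in R.
Transitive: yes — every two-step R-path is closed by a direct edge.
So R is an equivalence relation.

Yes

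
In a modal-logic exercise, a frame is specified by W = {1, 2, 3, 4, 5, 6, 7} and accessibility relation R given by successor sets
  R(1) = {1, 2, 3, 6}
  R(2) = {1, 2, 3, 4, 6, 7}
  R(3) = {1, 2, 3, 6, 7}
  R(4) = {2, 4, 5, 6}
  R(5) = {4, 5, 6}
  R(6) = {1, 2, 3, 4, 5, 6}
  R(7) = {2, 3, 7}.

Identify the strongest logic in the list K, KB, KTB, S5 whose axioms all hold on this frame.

Symmetric (axiom B): yes — every pair in R has its reverse in R.
Reflexive (axiom T): yes — every world is R-related to itself.
Euclidean (axiom 5): no — 2 R 1 and 2 R 4, but not 1 R 4.
So F validates K, KB, KTB; S5 would additionally require R to be Euclidean. The strongest is KTB.

KTB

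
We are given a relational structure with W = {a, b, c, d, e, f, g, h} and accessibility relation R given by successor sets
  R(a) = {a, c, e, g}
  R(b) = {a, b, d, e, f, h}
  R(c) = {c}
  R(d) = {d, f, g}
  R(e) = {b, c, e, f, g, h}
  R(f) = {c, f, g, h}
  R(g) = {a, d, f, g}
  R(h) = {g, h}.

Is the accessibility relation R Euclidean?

No

Euclidean: no — a R c and a R e, but not c R e.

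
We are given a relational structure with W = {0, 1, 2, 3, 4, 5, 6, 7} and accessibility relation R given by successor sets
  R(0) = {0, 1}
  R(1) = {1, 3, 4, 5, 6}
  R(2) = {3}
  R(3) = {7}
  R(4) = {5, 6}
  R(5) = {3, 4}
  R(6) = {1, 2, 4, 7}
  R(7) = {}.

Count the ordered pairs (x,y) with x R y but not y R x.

Enumerating: (0,1), (1,3), (1,4), (1,5), (2,3), (3,7), (5,3), (6,2), (6,7).

9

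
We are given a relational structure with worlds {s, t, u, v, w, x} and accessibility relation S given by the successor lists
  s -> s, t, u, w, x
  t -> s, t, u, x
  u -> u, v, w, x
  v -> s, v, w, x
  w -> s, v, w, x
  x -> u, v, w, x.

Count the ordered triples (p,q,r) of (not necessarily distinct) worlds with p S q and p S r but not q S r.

Enumerating: (s,t,w), (s,u,s), (s,u,t), (s,w,t), (s,w,u), (s,x,s), (s,x,t), (t,u,s), (t,u,t), (t,x,s), (t,x,t), (u,v,u), … and 7 more.
Total: 19.

19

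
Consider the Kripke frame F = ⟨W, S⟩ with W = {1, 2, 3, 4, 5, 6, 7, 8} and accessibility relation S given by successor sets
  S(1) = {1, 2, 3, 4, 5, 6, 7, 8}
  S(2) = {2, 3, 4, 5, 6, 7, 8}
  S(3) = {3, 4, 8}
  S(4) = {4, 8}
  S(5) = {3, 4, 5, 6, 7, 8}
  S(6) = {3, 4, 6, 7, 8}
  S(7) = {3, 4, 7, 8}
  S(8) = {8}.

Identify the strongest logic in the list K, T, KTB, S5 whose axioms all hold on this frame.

Reflexive (axiom T): yes — every world is S-related to itself.
Symmetric (axiom B): no — 1 S 2 but not 2 S 1.
Euclidean (axiom 5): no — 1 S 3 and 1 S 2, but not 3 S 2.
So F validates K, T; KTB would additionally require S to be symmetric. The strongest is T.

T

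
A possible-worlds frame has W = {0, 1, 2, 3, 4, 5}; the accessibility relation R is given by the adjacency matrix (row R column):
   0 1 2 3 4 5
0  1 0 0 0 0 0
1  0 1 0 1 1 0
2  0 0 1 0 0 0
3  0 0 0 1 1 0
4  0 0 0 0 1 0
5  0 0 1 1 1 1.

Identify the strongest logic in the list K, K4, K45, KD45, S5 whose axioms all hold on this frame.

K4

Transitive (axiom 4): yes — every two-step R-path is closed by a direct edge.
Euclidean (axiom 5): no — 1 R 4 and 1 R 3, but not 4 R 3.
Serial (axiom D): yes — every world has a successor (e.g. 0 R 0).
Reflexive (axiom T): yes — every world is R-related to itself.
So F validates K, K4; K45 would additionally require R to be Euclidean. The strongest is K4.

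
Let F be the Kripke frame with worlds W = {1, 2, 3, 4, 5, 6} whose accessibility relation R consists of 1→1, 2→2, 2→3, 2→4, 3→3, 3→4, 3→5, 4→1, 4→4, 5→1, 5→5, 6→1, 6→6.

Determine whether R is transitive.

No

Transitive: no — 2 R 3 and 3 R 5, but not 2 R 5.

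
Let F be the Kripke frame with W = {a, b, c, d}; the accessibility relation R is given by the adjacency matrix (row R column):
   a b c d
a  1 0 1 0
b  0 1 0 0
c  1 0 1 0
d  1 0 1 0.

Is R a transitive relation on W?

Transitive: yes — every two-step R-path is closed by a direct edge.

Yes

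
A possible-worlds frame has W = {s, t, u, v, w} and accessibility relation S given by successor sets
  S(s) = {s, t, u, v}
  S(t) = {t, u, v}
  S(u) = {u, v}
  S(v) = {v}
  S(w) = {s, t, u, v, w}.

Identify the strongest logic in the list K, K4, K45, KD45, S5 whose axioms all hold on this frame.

K4

Transitive (axiom 4): yes — every two-step S-path is closed by a direct edge.
Euclidean (axiom 5): no — s S u and s S t, but not u S t.
Serial (axiom D): yes — every world has a successor (e.g. s S s).
Reflexive (axiom T): yes — every world is S-related to itself.
So F validates K, K4; K45 would additionally require S to be Euclidean. The strongest is K4.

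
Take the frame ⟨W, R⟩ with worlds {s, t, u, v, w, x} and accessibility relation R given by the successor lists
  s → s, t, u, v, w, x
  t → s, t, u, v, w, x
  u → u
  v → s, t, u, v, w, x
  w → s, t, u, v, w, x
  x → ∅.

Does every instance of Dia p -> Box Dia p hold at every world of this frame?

No

By correspondence theory, 5 is valid on a frame iff R is Euclidean.
Euclidean: no — s R u and s R t, but not u R t.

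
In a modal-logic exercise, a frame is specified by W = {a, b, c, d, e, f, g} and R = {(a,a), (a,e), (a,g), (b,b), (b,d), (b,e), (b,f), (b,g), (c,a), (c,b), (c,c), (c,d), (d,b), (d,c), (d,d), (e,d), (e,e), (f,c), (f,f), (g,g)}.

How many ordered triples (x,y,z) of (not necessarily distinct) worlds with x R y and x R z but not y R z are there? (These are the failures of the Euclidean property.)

Enumerating: (a,e,a), (a,e,g), (a,g,a), (a,g,e), (b,d,e), (b,d,f), (b,d,g), (b,e,b), (b,e,f), (b,e,g), (b,f,b), (b,f,d), … and 15 more.
Total: 27.

27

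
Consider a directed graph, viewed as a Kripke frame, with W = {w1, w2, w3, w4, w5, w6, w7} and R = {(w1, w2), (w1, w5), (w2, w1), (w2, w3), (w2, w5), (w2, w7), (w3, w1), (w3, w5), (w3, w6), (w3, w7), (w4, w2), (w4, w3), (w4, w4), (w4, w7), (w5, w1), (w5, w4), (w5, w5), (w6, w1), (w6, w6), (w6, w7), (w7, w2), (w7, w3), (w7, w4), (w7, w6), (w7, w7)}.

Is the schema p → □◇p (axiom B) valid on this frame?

The schema B characterises exactly the symmetric frames.
Symmetric: no — w2 R w3 but not w3 R w2.

No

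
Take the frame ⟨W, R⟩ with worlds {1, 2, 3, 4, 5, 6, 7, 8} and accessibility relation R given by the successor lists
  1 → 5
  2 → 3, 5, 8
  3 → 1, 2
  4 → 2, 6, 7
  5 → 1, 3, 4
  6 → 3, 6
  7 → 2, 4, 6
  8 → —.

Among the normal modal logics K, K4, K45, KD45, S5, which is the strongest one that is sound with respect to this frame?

Transitive (axiom 4): no — 1 R 5 and 5 R 3, but not 1 R 3.
Euclidean (axiom 5): no — 2 R 3 and 2 R 5, but not 3 R 5.
Serial (axiom D): no — 8 has no R-successor.
Reflexive (axiom T): no — 1 is not related to itself.
So F validates K; K4 would additionally require R to be transitive. The strongest is K.

K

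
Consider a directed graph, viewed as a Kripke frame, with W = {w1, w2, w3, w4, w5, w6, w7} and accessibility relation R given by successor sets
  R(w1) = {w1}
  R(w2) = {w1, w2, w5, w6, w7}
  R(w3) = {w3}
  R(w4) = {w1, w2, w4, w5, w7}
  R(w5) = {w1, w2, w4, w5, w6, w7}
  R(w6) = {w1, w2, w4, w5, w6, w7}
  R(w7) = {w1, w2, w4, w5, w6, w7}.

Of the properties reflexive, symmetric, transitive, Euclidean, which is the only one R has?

Reflexive: yes — every world is R-related to itself.
Symmetric: no — w2 R w1 but not w1 R w2.
Transitive: no — w2 R w5 and w5 R w4, but not w2 R w4.
Euclidean: no — w2 R w1 and w2 R w5, but not w1 R w5.
Only reflexive holds.

reflexive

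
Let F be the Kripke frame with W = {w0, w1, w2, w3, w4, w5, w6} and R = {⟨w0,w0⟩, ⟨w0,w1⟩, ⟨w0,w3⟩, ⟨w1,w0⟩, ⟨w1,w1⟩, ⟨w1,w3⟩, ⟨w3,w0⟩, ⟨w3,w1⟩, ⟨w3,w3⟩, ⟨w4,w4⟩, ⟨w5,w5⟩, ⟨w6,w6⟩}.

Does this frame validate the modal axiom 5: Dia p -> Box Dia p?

Yes

Axiom 5 corresponds to the accessibility relation being Euclidean.
Euclidean: yes — any two successors of a common world are R-related.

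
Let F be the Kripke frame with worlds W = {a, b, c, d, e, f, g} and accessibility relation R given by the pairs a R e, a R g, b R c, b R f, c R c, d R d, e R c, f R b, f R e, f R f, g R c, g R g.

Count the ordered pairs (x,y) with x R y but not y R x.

6

Enumerating: (a,e), (a,g), (b,c), (e,c), (f,e), (g,c).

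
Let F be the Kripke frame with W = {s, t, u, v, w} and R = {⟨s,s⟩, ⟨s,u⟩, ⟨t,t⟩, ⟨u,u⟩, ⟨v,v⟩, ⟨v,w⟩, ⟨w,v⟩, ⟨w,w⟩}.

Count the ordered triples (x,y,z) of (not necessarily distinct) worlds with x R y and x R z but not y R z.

1

Enumerating: (s,u,s).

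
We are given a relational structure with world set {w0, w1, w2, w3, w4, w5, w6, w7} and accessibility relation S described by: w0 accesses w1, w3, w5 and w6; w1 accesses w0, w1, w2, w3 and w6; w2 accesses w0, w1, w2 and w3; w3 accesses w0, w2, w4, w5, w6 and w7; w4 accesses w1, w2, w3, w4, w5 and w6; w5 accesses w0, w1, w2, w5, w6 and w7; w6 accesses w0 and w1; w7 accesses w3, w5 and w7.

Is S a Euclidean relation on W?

Euclidean: no — w0 S w1 and w0 S w5, but not w1 S w5.

No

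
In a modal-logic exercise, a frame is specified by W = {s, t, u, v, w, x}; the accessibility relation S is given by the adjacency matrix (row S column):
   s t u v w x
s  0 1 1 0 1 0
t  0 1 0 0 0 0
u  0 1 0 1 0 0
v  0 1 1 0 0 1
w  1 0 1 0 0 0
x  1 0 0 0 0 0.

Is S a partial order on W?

No

Reflexive: no — s is not related to itself.
Transitive: no — s S u and u S v, but not s S v.
Antisymmetric: no — s S w and w S s with s ≠ w.
So S is not a partial order.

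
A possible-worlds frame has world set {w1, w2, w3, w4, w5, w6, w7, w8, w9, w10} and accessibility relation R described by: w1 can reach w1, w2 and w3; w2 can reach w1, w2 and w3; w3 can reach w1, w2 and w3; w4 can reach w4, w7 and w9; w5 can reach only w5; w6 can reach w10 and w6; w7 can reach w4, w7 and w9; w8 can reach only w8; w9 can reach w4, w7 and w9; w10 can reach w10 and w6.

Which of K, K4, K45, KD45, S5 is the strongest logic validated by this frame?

Transitive (axiom 4): yes — every two-step R-path is closed by a direct edge.
Euclidean (axiom 5): yes — any two successors of a common world are R-related.
Serial (axiom D): yes — every world has a successor (e.g. w1 R w1).
Reflexive (axiom T): yes — every world is R-related to itself.
So F validates K, K4, K45, KD45, S5. The strongest is S5.

S5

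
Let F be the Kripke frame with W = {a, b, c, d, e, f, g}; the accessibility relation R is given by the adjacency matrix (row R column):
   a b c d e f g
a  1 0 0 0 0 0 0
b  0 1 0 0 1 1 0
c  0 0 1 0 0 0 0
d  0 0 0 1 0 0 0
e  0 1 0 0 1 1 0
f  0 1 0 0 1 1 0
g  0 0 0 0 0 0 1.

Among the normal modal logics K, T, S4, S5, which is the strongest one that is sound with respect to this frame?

S5

Reflexive (axiom T): yes — every world is R-related to itself.
Transitive (axiom 4): yes — every two-step R-path is closed by a direct edge.
Euclidean (axiom 5): yes — any two successors of a common world are R-related.
So F validates K, T, S4, S5. The strongest is S5.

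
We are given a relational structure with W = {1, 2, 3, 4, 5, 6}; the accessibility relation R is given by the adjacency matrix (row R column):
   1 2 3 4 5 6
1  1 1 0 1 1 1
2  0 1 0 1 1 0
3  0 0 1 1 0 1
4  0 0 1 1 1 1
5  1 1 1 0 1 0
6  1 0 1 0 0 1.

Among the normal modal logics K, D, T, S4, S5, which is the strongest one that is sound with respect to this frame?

Serial (axiom D): yes — every world has a successor (e.g. 1 R 1).
Reflexive (axiom T): yes — every world is R-related to itself.
Transitive (axiom 4): no — 1 R 4 and 4 R 3, but not 1 R 3.
Euclidean (axiom 5): no — 1 R 2 and 1 R 6, but not 2 R 6.
So F validates K, D, T; S4 would additionally require R to be transitive. The strongest is T.

T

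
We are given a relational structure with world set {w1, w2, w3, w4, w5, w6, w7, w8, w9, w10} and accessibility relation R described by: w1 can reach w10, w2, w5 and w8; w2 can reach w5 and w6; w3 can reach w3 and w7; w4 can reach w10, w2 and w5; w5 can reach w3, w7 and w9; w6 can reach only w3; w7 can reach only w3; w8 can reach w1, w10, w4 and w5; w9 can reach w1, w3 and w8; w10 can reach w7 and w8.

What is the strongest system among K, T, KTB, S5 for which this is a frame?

Reflexive (axiom T): no — w1 is not related to itself.
Symmetric (axiom B): no — w1 R w10 but not w10 R w1.
Euclidean (axiom 5): no — w1 R w10 and w1 R w2, but not w10 R w2.
So F validates K; T would additionally require R to be reflexive. The strongest is K.

K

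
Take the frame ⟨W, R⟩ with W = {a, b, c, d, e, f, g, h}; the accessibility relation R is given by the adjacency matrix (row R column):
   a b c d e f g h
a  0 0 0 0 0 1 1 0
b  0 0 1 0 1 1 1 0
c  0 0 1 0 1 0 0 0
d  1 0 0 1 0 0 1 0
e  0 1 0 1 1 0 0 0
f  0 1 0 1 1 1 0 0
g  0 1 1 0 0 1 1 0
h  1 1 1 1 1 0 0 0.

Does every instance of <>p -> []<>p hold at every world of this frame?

No

The schema 5 characterises exactly the Euclidean frames.
Euclidean: no — a R f and a R g, but not f R g.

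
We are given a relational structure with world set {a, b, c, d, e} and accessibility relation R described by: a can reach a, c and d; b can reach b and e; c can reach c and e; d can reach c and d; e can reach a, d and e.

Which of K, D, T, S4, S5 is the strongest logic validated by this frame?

T

Serial (axiom D): yes — every world has a successor (e.g. a R a).
Reflexive (axiom T): yes — every world is R-related to itself.
Transitive (axiom 4): no — a R c and c R e, but not a R e.
Euclidean (axiom 5): no — a R c and a R d, but not c R d.
So F validates K, D, T; S4 would additionally require R to be transitive. The strongest is T.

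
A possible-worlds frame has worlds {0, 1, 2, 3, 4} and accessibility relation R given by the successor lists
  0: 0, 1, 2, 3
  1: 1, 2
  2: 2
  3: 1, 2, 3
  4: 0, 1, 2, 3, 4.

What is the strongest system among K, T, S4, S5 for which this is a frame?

S4

Reflexive (axiom T): yes — every world is R-related to itself.
Transitive (axiom 4): yes — every two-step R-path is closed by a direct edge.
Euclidean (axiom 5): no — 0 R 1 and 0 R 3, but not 1 R 3.
So F validates K, T, S4; S5 would additionally require R to be Euclidean. The strongest is S4.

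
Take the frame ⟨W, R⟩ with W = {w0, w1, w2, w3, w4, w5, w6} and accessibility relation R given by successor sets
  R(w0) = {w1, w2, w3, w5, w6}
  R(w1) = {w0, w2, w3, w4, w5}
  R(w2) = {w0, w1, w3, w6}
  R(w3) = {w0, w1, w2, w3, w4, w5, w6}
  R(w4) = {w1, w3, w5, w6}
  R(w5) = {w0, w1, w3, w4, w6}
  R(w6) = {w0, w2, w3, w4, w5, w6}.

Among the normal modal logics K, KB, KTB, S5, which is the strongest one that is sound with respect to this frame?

KB

Symmetric (axiom B): yes — every pair in R has its reverse in R.
Reflexive (axiom T): no — w0 is not related to itself.
Euclidean (axiom 5): no — w0 R w1 and w0 R w6, but not w1 R w6.
So F validates K, KB; KTB would additionally require R to be reflexive. The strongest is KB.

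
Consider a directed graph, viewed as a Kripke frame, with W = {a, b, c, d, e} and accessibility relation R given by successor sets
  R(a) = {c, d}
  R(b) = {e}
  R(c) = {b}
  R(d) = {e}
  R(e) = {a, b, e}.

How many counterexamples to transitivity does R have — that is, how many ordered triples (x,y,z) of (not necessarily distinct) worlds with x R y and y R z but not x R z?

Enumerating: (a,c,b), (a,d,e), (b,e,a), (b,e,b), (c,b,e), (d,e,a), (d,e,b), (e,a,c), (e,a,d).

9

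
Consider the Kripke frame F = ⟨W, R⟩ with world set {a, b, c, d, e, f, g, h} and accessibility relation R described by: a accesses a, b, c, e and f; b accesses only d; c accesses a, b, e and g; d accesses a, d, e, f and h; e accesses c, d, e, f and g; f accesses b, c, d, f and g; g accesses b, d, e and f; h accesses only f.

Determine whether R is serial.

Serial: yes — every world has a successor (e.g. a R a).

Yes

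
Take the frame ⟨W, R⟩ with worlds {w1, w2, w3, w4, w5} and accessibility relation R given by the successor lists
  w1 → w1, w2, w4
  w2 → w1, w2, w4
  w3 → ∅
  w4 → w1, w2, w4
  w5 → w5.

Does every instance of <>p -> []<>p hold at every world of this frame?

Axiom 5 corresponds to the accessibility relation being Euclidean.
Euclidean: yes — any two successors of a common world are R-related.

Yes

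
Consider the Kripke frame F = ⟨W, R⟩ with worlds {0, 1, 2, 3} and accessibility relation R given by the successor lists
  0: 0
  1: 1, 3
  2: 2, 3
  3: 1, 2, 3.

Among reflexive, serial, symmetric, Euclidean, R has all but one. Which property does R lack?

Euclidean

Reflexive: yes — every world is R-related to itself.
Serial: yes — every world has a successor (e.g. 0 R 0).
Symmetric: yes — every pair in R has its reverse in R.
Euclidean: no — 3 R 1 and 3 R 2, but not 1 R 2.
Only Euclidean fails.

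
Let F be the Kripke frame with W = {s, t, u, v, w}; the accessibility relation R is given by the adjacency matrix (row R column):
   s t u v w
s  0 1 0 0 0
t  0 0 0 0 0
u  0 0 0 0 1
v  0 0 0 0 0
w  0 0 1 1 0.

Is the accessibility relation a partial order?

No

Reflexive: no — s is not related to itself.
Transitive: no — u R w and w R v, but not u R v.
Antisymmetric: no — u R w and w R u with u ≠ w.
So R is not a partial order.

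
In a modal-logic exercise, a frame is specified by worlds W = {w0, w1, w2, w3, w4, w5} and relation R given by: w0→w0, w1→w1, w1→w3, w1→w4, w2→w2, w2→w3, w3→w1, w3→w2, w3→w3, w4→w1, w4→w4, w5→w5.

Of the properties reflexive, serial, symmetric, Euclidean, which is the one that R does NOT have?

Euclidean

Reflexive: yes — every world is R-related to itself.
Serial: yes — every world has a successor (e.g. w0 R w0).
Symmetric: yes — every pair in R has its reverse in R.
Euclidean: no — w1 R w3 and w1 R w4, but not w3 R w4.
Only Euclidean fails.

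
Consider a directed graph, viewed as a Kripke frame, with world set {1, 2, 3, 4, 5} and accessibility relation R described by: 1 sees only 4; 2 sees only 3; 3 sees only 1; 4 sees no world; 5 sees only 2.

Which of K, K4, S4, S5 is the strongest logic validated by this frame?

K

Transitive (axiom 4): no — 2 R 3 and 3 R 1, but not 2 R 1.
Reflexive (axiom T): no — 1 is not related to itself.
Euclidean (axiom 5): no — 1 R 4 and 1 R 4, but not 4 R 4.
So F validates K; K4 would additionally require R to be transitive. The strongest is K.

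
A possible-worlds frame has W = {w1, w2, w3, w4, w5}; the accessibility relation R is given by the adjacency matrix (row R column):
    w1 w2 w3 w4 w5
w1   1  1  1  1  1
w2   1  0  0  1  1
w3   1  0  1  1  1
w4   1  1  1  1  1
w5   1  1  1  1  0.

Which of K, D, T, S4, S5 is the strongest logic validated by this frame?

Serial (axiom D): yes — every world has a successor (e.g. w1 R w1).
Reflexive (axiom T): no — w2 is not related to itself.
Transitive (axiom 4): no — w2 R w1 and w1 R w3, but not w2 R w3.
Euclidean (axiom 5): no — w1 R w2 and w1 R w3, but not w2 R w3.
So F validates K, D; T would additionally require R to be reflexive. The strongest is D.

D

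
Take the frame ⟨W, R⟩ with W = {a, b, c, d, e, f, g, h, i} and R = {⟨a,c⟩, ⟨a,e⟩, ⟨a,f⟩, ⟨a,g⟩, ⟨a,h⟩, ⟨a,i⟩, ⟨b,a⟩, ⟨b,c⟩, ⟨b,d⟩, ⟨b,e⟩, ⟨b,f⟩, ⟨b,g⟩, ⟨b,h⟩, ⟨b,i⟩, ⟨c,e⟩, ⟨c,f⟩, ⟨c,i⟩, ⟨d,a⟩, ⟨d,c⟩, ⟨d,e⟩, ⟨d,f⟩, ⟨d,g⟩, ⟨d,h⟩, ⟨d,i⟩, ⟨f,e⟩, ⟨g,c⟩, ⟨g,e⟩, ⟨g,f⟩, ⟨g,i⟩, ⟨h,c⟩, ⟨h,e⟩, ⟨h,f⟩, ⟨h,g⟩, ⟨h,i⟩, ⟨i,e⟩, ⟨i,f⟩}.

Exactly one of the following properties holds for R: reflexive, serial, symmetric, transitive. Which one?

transitive

Reflexive: no — a is not related to itself.
Serial: no — e has no R-successor.
Symmetric: no — a R c but not c R a.
Transitive: yes — every two-step R-path is closed by a direct edge.
Only transitive holds.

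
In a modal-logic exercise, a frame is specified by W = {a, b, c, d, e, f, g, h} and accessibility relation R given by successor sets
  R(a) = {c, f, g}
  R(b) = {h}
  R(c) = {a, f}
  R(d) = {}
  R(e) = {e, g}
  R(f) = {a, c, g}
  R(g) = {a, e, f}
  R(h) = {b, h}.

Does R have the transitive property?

No

Transitive: no — a R g and g R e, but not a R e.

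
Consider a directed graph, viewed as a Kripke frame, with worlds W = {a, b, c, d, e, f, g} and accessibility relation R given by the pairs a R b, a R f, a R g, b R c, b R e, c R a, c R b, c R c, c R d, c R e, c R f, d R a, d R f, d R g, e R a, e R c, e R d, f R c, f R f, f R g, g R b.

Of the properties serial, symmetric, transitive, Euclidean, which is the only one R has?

serial

Serial: yes — every world has a successor (e.g. a R b).
Symmetric: no — a R b but not b R a.
Transitive: no — a R b and b R c, but not a R c.
Euclidean: no — a R b and a R f, but not b R f.
Only serial holds.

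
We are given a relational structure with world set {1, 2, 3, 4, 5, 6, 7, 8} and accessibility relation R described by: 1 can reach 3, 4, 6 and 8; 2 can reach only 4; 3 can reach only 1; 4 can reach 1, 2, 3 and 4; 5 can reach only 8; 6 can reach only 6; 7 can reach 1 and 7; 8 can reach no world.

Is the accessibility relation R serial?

Serial: no — 8 has no R-successor.

No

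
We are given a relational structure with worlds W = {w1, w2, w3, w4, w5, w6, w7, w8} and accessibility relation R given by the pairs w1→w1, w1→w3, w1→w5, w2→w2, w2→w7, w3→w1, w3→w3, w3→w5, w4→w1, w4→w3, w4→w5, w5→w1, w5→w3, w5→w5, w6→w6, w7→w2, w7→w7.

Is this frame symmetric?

Symmetric: no — w4 R w1 but not w1 R w4.

No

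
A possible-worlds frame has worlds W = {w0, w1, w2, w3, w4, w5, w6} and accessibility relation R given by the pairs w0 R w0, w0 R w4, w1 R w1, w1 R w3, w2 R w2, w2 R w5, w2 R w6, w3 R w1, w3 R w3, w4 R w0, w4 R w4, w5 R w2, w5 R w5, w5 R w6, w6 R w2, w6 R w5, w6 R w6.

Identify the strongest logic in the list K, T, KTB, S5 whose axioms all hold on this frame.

Reflexive (axiom T): yes — every world is R-related to itself.
Symmetric (axiom B): yes — every pair in R has its reverse in R.
Euclidean (axiom 5): yes — any two successors of a common world are R-related.
So F validates K, T, KTB, S5. The strongest is S5.

S5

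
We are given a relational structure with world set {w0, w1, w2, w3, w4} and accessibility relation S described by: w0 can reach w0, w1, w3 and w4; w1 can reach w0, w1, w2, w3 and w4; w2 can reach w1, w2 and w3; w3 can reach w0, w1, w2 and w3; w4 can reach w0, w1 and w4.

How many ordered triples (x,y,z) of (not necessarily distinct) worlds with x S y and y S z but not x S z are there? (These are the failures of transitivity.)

Enumerating: (w0,w1,w2), (w0,w3,w2), (w2,w1,w0), (w2,w1,w4), (w2,w3,w0), (w3,w0,w4), (w3,w1,w4), (w4,w0,w3), (w4,w1,w2), (w4,w1,w3).

10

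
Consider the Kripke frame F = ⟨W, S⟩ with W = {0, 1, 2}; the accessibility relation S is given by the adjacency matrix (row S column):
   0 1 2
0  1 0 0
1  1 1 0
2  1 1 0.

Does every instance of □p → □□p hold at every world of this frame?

Yes

Axiom 4 corresponds to the accessibility relation being transitive.
Transitive: yes — every two-step S-path is closed by a direct edge.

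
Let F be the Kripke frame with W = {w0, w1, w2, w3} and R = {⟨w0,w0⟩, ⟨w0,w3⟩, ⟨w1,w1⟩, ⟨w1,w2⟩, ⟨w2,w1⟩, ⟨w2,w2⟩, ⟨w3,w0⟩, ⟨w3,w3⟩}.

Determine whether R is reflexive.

Reflexive: yes — every world is R-related to itself.

Yes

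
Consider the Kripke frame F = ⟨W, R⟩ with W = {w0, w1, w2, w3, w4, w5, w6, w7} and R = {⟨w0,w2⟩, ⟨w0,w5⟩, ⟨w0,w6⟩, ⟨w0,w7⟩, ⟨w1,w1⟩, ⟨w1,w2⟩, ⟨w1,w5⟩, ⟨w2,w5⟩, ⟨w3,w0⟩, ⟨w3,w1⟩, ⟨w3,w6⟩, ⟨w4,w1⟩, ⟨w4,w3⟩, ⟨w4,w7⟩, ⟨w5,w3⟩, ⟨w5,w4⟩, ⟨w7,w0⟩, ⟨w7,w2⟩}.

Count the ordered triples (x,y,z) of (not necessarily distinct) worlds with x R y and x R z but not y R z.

Enumerating: (w0,w2,w2), (w0,w2,w6), (w0,w2,w7), (w0,w5,w2), (w0,w5,w5), (w0,w5,w6), (w0,w5,w7), (w0,w6,w2), (w0,w6,w5), (w0,w6,w6), (w0,w6,w7), (w0,w7,w5), … and 28 more.
Total: 40.

40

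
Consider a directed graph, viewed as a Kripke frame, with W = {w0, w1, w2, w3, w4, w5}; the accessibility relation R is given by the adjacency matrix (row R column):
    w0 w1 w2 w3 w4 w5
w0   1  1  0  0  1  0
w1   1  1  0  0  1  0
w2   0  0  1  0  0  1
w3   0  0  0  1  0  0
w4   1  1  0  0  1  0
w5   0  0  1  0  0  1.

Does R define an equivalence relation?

Reflexive: yes — every world is R-related to itself.
Symmetric: yes — every pair in R has its reverse in R.
Transitive: yes — every two-step R-path is closed by a direct edge.
So R is an equivalence relation.

Yes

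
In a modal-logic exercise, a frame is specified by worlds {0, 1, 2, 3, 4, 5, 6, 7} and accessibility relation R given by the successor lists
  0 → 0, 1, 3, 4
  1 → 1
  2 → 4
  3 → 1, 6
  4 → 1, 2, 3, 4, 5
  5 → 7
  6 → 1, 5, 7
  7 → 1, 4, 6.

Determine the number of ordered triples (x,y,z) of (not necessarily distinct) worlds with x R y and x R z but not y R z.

Enumerating: (0,1,0), (0,1,3), (0,1,4), (0,3,0), (0,3,3), (0,3,4), (0,4,0), (3,1,6), (3,6,6), (4,1,2), (4,1,3), (4,1,4), … and 26 more.
Total: 38.

38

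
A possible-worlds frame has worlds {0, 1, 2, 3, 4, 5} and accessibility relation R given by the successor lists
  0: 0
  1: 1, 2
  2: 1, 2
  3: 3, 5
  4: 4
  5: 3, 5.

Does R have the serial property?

Yes

Serial: yes — every world has a successor (e.g. 0 R 0).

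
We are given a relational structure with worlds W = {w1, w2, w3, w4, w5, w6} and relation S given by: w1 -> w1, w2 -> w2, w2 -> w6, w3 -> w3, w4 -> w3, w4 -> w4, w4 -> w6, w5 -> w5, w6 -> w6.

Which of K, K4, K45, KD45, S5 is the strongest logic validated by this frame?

K4

Transitive (axiom 4): yes — every two-step S-path is closed by a direct edge.
Euclidean (axiom 5): no — w4 S w3 and w4 S w6, but not w3 S w6.
Serial (axiom D): yes — every world has a successor (e.g. w1 S w1).
Reflexive (axiom T): yes — every world is S-related to itself.
So F validates K, K4; K45 would additionally require S to be Euclidean. The strongest is K4.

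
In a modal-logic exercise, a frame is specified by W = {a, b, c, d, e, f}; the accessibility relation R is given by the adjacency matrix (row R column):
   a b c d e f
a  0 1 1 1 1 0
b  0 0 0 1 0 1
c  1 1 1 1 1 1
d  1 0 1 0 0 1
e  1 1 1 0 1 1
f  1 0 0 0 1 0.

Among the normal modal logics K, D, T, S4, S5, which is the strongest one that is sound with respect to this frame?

Serial (axiom D): yes — every world has a successor (e.g. a R b).
Reflexive (axiom T): no — a is not related to itself.
Transitive (axiom 4): no — a R b and b R f, but not a R f.
Euclidean (axiom 5): no — a R b and a R c, but not b R c.
So F validates K, D; T would additionally require R to be reflexive. The strongest is D.

D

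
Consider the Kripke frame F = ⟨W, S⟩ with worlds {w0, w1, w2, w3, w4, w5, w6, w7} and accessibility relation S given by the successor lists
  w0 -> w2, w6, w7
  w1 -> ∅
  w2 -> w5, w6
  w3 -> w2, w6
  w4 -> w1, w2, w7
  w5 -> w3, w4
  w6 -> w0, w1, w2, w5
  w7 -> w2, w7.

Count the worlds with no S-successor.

Enumerating: w1.

1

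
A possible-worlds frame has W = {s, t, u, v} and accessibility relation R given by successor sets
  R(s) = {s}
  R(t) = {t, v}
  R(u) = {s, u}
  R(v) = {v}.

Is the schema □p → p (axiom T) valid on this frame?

Yes

By correspondence theory, T is valid on a frame iff R is reflexive.
Reflexive: yes — every world is R-related to itself.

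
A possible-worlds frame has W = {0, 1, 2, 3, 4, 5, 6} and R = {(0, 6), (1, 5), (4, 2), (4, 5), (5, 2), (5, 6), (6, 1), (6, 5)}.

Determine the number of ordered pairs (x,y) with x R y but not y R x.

6

Enumerating: (0,6), (1,5), (4,2), (4,5), (5,2), (6,1).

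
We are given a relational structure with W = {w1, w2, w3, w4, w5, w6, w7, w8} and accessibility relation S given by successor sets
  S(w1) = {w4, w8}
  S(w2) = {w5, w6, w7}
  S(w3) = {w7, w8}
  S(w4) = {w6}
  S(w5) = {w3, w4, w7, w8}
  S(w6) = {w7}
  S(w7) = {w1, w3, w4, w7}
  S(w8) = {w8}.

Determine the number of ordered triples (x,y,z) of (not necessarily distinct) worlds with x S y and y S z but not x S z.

Enumerating: (w1,w4,w6), (w2,w5,w3), (w2,w5,w4), (w2,w5,w8), (w2,w7,w1), (w2,w7,w3), (w2,w7,w4), (w3,w7,w1), (w3,w7,w3), (w3,w7,w4), (w4,w6,w7), (w5,w4,w6), … and 7 more.
Total: 19.

19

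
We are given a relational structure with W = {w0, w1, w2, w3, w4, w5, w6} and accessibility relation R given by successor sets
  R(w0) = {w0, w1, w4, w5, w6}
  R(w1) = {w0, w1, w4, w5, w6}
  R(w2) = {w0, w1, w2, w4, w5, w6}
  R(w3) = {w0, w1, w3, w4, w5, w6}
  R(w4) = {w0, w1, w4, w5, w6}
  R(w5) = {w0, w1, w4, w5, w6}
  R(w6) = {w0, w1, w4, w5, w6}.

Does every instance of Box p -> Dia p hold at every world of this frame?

Yes

Axiom D corresponds to the accessibility relation being serial.
Serial: yes — every world has a successor (e.g. w0 R w0).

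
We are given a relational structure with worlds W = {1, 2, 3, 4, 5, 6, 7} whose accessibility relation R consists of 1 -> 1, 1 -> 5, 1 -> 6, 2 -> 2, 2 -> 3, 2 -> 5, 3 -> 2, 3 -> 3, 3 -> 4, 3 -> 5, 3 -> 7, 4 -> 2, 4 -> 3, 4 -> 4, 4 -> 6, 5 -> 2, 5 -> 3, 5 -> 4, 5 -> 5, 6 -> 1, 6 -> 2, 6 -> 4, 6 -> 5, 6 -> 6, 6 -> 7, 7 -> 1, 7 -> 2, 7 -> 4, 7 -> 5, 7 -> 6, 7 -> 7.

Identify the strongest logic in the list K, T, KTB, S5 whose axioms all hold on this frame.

T

Reflexive (axiom T): yes — every world is R-related to itself.
Symmetric (axiom B): no — 1 R 5 but not 5 R 1.
Euclidean (axiom 5): no — 1 R 5 and 1 R 6, but not 5 R 6.
So F validates K, T; KTB would additionally require R to be symmetric. The strongest is T.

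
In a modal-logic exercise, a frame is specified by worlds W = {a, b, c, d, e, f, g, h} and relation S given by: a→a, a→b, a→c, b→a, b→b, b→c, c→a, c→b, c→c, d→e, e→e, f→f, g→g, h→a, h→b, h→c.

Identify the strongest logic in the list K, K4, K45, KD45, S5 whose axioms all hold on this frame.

KD45

Transitive (axiom 4): yes — every two-step S-path is closed by a direct edge.
Euclidean (axiom 5): yes — any two successors of a common world are S-related.
Serial (axiom D): yes — every world has a successor (e.g. a S a).
Reflexive (axiom T): no — d is not related to itself.
So F validates K, K4, K45, KD45; S5 would additionally require S to be reflexive. The strongest is KD45.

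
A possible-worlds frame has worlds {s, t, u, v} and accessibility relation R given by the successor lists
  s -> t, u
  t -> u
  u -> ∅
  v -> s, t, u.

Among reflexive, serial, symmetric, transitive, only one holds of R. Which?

transitive

Reflexive: no — s is not related to itself.
Serial: no — u has no R-successor.
Symmetric: no — s R t but not t R s.
Transitive: yes — every two-step R-path is closed by a direct edge.
Only transitive holds.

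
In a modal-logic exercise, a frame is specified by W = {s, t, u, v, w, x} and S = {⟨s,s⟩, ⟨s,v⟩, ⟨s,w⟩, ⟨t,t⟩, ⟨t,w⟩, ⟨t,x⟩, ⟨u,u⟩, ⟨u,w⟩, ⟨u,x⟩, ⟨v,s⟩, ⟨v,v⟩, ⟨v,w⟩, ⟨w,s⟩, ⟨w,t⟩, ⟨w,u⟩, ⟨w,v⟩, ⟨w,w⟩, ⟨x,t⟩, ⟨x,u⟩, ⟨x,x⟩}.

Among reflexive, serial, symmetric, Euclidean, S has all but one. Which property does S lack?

Euclidean

Reflexive: yes — every world is S-related to itself.
Serial: yes — every world has a successor (e.g. s S s).
Symmetric: yes — every pair in S has its reverse in S.
Euclidean: no — t S w and t S x, but not w S x.
Only Euclidean fails.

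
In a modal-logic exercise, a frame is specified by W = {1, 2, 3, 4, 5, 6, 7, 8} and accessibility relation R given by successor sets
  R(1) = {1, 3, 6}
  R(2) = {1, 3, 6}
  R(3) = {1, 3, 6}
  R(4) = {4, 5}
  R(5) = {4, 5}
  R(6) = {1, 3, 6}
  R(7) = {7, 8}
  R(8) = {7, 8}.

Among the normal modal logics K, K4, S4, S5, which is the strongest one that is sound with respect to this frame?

Transitive (axiom 4): yes — every two-step R-path is closed by a direct edge.
Reflexive (axiom T): no — 2 is not related to itself.
Euclidean (axiom 5): yes — any two successors of a common world are R-related.
So F validates K, K4; S4 would additionally require R to be reflexive. The strongest is K4.

K4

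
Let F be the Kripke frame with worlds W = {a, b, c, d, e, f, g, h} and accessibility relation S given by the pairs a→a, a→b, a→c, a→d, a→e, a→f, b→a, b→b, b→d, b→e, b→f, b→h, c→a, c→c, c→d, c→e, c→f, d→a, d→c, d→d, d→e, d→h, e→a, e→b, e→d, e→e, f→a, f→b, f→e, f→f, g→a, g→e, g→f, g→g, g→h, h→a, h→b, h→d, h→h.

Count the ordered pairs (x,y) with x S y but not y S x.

9

Enumerating: (b,d), (c,e), (c,f), (f,e), (g,a), (g,e), (g,f), (g,h), (h,a).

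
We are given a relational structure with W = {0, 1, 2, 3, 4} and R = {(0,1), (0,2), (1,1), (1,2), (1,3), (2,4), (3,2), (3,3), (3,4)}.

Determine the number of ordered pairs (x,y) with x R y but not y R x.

Enumerating: (0,1), (0,2), (1,2), (1,3), (2,4), (3,2), (3,4).

7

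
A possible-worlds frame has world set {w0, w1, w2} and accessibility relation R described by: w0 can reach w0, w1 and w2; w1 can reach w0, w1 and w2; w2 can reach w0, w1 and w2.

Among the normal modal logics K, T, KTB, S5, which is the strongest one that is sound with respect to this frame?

Reflexive (axiom T): yes — every world is R-related to itself.
Symmetric (axiom B): yes — every pair in R has its reverse in R.
Euclidean (axiom 5): yes — any two successors of a common world are R-related.
So F validates K, T, KTB, S5. The strongest is S5.

S5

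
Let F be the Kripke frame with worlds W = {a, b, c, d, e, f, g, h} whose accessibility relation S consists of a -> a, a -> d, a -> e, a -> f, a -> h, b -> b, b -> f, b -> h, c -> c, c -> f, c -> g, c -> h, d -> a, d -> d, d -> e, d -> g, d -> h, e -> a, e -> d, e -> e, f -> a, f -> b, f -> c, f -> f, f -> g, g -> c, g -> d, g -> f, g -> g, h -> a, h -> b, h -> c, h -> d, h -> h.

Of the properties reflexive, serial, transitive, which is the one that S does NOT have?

Reflexive: yes — every world is S-related to itself.
Serial: yes — every world has a successor (e.g. a S a).
Transitive: no — a S d and d S g, but not a S g.
Only transitive fails.

transitive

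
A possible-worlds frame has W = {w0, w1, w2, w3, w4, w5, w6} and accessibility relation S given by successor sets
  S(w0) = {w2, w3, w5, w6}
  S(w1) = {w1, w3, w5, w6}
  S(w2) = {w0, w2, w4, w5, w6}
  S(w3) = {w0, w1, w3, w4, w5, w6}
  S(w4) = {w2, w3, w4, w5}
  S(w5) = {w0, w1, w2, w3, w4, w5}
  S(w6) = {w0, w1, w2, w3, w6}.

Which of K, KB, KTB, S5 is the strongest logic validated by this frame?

Symmetric (axiom B): yes — every pair in S has its reverse in S.
Reflexive (axiom T): no — w0 is not related to itself.
Euclidean (axiom 5): no — w0 S w2 and w0 S w3, but not w2 S w3.
So F validates K, KB; KTB would additionally require S to be reflexive. The strongest is KB.

KB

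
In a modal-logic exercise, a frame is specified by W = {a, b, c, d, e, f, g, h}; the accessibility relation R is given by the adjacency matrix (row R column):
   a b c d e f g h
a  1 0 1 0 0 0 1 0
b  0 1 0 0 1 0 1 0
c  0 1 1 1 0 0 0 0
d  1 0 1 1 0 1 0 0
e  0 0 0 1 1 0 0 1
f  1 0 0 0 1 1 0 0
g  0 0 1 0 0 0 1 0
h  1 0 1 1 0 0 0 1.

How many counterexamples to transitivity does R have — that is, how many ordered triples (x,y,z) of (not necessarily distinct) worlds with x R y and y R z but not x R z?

Enumerating: (a,c,b), (a,c,d), (b,e,d), (b,e,h), (b,g,c), (c,b,e), (c,b,g), (c,d,a), (c,d,f), (d,a,g), (d,c,b), (d,f,e), … and 14 more.
Total: 26.

26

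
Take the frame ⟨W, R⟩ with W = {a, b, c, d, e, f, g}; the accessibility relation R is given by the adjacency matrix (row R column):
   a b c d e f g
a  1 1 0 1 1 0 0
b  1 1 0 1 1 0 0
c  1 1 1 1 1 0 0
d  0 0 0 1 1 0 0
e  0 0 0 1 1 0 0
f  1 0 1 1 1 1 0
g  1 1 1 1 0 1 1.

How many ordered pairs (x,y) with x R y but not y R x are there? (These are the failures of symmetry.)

Enumerating: (a,d), (a,e), (b,d), (b,e), (c,a), (c,b), (c,d), (c,e), (f,a), (f,c), (f,d), (f,e), (g,a), (g,b), (g,c), (g,d), (g,f).

17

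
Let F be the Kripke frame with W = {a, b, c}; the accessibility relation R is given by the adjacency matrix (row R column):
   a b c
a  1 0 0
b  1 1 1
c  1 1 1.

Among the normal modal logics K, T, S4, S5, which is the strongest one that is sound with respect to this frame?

Reflexive (axiom T): yes — every world is R-related to itself.
Transitive (axiom 4): yes — every two-step R-path is closed by a direct edge.
Euclidean (axiom 5): no — b R a and b R c, but not a R c.
So F validates K, T, S4; S5 would additionally require R to be Euclidean. The strongest is S4.

S4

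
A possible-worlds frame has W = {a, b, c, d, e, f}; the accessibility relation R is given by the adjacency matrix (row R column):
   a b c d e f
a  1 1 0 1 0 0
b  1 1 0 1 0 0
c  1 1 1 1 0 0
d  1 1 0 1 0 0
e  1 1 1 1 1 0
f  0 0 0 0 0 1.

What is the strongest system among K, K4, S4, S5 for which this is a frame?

Transitive (axiom 4): yes — every two-step R-path is closed by a direct edge.
Reflexive (axiom T): yes — every world is R-related to itself.
Euclidean (axiom 5): no — e R a and e R c, but not a R c.
So F validates K, K4, S4; S5 would additionally require R to be Euclidean. The strongest is S4.

S4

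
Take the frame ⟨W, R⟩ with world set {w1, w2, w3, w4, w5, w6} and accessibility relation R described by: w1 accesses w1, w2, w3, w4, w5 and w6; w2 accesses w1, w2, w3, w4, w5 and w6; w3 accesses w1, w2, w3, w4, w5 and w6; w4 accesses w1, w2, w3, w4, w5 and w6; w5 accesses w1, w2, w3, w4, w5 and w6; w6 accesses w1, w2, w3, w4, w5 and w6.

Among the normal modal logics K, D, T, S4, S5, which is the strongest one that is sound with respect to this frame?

S5

Serial (axiom D): yes — every world has a successor (e.g. w1 R w1).
Reflexive (axiom T): yes — every world is R-related to itself.
Transitive (axiom 4): yes — every two-step R-path is closed by a direct edge.
Euclidean (axiom 5): yes — any two successors of a common world are R-related.
So F validates K, D, T, S4, S5. The strongest is S5.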